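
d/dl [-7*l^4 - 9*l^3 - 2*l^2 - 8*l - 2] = -28*l^3 - 27*l^2 - 4*l - 8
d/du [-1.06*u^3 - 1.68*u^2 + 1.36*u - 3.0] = -3.18*u^2 - 3.36*u + 1.36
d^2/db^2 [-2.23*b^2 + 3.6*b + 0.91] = -4.46000000000000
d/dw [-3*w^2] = -6*w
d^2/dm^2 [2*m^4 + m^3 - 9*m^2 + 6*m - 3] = 24*m^2 + 6*m - 18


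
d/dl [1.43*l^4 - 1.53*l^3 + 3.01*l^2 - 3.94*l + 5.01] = 5.72*l^3 - 4.59*l^2 + 6.02*l - 3.94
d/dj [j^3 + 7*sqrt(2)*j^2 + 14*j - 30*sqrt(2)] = 3*j^2 + 14*sqrt(2)*j + 14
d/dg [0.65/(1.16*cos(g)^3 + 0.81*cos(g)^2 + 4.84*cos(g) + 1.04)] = (2.262*cos(g)^2 + 1.053*cos(g) + 3.146)*sin(g)/(1.16*cos(g)^3 + 0.81*cos(g)^2 + 4.84*cos(g) + 1.04)^2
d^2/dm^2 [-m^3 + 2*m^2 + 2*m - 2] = 4 - 6*m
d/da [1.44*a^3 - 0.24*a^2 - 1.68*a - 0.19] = 4.32*a^2 - 0.48*a - 1.68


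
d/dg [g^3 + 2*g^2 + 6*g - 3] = 3*g^2 + 4*g + 6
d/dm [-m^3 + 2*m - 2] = 2 - 3*m^2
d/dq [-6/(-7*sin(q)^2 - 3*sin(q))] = -6*(14*sin(q) + 3)*cos(q)/((7*sin(q) + 3)^2*sin(q)^2)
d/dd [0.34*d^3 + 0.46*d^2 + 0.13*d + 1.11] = 1.02*d^2 + 0.92*d + 0.13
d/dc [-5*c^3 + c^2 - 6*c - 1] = -15*c^2 + 2*c - 6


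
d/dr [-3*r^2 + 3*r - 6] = 3 - 6*r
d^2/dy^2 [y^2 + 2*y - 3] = 2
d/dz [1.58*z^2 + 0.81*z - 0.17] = 3.16*z + 0.81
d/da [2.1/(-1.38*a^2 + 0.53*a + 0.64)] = (5.796*a - 1.113)/(-1.38*a^2 + 0.53*a + 0.64)^2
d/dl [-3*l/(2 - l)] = -6/(l - 2)^2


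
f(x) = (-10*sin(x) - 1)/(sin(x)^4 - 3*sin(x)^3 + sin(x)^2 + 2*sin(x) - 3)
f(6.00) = -0.53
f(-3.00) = -0.13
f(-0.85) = -2.77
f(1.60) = 5.50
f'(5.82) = 2.92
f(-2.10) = -5.10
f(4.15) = -4.53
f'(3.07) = -3.94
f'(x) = (-10*sin(x) - 1)*(-4*sin(x)^3*cos(x) + 9*sin(x)^2*cos(x) - 2*sin(x)*cos(x) - 2*cos(x))/(sin(x)^4 - 3*sin(x)^3 + sin(x)^2 + 2*sin(x) - 3)^2 - 10*cos(x)/(sin(x)^4 - 3*sin(x)^3 + sin(x)^2 + 2*sin(x) - 3)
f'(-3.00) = -2.98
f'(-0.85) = 7.71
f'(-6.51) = 2.78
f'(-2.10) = -18.87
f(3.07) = 0.60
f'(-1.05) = 19.78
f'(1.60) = -0.07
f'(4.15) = -15.77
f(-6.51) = -0.37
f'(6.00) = 2.72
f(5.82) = -1.02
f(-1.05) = -5.26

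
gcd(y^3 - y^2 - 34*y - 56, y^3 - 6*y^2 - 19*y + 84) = y^2 - 3*y - 28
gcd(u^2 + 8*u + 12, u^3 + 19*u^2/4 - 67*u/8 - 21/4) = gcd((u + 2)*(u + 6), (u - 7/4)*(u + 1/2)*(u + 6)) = u + 6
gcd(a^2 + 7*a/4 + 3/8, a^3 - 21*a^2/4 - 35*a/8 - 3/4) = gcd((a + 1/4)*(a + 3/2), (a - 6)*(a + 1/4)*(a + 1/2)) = a + 1/4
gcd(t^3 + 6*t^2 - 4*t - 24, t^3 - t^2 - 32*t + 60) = t^2 + 4*t - 12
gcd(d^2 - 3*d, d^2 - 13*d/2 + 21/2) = d - 3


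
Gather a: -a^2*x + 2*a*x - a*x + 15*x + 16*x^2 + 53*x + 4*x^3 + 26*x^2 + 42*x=-a^2*x + a*x + 4*x^3 + 42*x^2 + 110*x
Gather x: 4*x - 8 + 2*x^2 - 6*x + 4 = 2*x^2 - 2*x - 4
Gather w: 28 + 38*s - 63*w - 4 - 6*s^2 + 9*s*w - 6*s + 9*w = -6*s^2 + 32*s + w*(9*s - 54) + 24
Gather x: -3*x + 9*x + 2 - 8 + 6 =6*x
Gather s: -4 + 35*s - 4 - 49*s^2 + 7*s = -49*s^2 + 42*s - 8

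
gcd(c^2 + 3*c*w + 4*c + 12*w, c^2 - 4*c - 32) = c + 4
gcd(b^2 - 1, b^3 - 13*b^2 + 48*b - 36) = b - 1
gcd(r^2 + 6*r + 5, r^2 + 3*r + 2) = r + 1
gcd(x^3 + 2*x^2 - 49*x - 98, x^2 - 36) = 1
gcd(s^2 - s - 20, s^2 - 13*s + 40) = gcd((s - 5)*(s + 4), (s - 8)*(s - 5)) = s - 5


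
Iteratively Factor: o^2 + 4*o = (o)*(o + 4)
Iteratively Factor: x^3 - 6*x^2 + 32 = (x - 4)*(x^2 - 2*x - 8) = (x - 4)^2*(x + 2)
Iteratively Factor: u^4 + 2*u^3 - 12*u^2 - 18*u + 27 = (u - 1)*(u^3 + 3*u^2 - 9*u - 27) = (u - 1)*(u + 3)*(u^2 - 9) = (u - 1)*(u + 3)^2*(u - 3)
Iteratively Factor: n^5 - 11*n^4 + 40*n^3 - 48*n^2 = (n - 3)*(n^4 - 8*n^3 + 16*n^2) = (n - 4)*(n - 3)*(n^3 - 4*n^2) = n*(n - 4)*(n - 3)*(n^2 - 4*n) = n*(n - 4)^2*(n - 3)*(n)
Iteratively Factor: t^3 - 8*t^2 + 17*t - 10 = (t - 2)*(t^2 - 6*t + 5) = (t - 5)*(t - 2)*(t - 1)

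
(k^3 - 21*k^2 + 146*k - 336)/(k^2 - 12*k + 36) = (k^2 - 15*k + 56)/(k - 6)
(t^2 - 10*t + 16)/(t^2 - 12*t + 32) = (t - 2)/(t - 4)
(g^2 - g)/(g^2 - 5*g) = (g - 1)/(g - 5)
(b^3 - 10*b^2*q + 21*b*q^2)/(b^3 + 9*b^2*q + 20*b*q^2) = (b^2 - 10*b*q + 21*q^2)/(b^2 + 9*b*q + 20*q^2)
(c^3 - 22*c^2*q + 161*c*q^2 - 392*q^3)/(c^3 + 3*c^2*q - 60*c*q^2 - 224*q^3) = (c^2 - 14*c*q + 49*q^2)/(c^2 + 11*c*q + 28*q^2)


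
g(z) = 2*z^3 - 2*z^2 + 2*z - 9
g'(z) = 6*z^2 - 4*z + 2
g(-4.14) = -193.48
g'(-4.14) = 121.40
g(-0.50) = -10.75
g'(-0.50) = 5.50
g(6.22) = 407.35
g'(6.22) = 209.25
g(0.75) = -7.78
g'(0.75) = 2.38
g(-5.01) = -320.72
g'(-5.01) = 172.64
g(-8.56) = -1427.11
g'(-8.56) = 475.88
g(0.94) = -7.23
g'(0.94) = 3.54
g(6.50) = 468.75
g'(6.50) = 229.50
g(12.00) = 3183.00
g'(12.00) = 818.00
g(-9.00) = -1647.00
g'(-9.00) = 524.00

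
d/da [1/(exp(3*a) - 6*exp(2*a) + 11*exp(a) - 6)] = (-3*exp(2*a) + 12*exp(a) - 11)*exp(a)/(exp(3*a) - 6*exp(2*a) + 11*exp(a) - 6)^2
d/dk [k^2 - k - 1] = 2*k - 1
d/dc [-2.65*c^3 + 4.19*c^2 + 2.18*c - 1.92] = -7.95*c^2 + 8.38*c + 2.18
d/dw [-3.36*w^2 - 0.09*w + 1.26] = -6.72*w - 0.09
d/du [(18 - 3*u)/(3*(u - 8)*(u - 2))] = (u^2 - 12*u + 44)/(u^4 - 20*u^3 + 132*u^2 - 320*u + 256)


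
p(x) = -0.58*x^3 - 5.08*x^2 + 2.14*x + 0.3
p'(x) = -1.74*x^2 - 10.16*x + 2.14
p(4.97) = -185.75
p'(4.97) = -91.33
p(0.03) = 0.36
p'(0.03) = 1.83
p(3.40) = -73.95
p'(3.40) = -52.52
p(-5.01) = -64.99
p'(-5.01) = 9.37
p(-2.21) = -22.98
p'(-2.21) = 16.10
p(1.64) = -12.41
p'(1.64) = -19.20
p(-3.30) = -41.24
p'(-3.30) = 16.72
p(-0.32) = -0.89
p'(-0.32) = 5.21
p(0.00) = 0.30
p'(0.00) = 2.14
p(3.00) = -54.66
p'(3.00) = -44.00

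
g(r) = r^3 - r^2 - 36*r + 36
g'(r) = 3*r^2 - 2*r - 36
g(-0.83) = 64.62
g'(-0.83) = -32.27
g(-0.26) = 45.27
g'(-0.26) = -35.28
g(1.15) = -5.20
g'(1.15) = -34.33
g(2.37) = -41.62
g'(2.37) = -23.89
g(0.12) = 31.67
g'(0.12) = -36.20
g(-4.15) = 96.70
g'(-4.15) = 23.97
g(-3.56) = 106.37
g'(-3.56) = 9.14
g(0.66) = 12.09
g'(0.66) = -36.01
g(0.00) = 36.00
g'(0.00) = -36.00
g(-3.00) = 108.00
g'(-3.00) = -3.00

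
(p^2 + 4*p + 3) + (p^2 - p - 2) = 2*p^2 + 3*p + 1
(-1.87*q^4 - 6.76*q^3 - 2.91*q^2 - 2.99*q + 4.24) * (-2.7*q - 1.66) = 5.049*q^5 + 21.3562*q^4 + 19.0786*q^3 + 12.9036*q^2 - 6.4846*q - 7.0384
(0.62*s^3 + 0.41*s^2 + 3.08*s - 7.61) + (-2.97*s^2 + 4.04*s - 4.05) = 0.62*s^3 - 2.56*s^2 + 7.12*s - 11.66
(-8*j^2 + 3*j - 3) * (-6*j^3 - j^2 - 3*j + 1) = 48*j^5 - 10*j^4 + 39*j^3 - 14*j^2 + 12*j - 3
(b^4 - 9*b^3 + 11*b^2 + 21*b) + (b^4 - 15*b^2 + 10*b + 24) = 2*b^4 - 9*b^3 - 4*b^2 + 31*b + 24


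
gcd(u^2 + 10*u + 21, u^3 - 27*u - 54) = u + 3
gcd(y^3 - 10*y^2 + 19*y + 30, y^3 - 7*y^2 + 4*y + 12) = y^2 - 5*y - 6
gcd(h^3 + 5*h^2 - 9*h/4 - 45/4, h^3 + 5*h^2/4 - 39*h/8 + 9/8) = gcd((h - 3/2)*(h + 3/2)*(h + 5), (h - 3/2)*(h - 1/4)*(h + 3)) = h - 3/2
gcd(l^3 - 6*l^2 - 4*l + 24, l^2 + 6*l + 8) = l + 2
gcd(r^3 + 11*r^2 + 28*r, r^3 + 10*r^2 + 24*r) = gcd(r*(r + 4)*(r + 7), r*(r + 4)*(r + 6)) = r^2 + 4*r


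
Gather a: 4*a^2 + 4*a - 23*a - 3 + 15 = 4*a^2 - 19*a + 12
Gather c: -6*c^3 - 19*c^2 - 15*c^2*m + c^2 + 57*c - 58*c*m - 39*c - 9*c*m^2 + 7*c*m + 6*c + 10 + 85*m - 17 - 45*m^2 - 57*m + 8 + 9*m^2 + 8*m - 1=-6*c^3 + c^2*(-15*m - 18) + c*(-9*m^2 - 51*m + 24) - 36*m^2 + 36*m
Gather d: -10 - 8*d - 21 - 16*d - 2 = -24*d - 33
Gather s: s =s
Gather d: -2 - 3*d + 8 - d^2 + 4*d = -d^2 + d + 6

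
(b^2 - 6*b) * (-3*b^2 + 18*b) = -3*b^4 + 36*b^3 - 108*b^2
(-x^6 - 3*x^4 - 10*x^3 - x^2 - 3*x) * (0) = 0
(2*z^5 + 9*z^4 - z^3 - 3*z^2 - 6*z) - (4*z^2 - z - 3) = 2*z^5 + 9*z^4 - z^3 - 7*z^2 - 5*z + 3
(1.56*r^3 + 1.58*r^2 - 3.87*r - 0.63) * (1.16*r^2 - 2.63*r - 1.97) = 1.8096*r^5 - 2.27*r^4 - 11.7178*r^3 + 6.3347*r^2 + 9.2808*r + 1.2411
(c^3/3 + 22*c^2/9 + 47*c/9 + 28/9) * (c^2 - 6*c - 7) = c^5/3 + 4*c^4/9 - 106*c^3/9 - 136*c^2/3 - 497*c/9 - 196/9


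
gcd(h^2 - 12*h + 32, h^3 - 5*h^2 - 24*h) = h - 8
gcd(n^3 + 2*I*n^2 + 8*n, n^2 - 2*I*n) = n^2 - 2*I*n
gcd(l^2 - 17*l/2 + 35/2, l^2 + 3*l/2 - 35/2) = l - 7/2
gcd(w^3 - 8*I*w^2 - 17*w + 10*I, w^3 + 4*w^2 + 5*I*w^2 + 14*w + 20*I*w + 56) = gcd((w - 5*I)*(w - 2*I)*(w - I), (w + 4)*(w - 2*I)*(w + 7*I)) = w - 2*I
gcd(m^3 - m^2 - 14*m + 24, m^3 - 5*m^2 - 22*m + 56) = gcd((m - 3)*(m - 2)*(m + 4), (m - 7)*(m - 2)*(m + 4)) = m^2 + 2*m - 8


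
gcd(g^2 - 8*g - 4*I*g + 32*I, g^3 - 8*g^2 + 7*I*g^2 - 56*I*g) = g - 8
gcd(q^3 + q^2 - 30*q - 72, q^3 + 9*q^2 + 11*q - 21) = q + 3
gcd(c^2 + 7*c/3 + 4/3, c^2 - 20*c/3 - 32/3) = c + 4/3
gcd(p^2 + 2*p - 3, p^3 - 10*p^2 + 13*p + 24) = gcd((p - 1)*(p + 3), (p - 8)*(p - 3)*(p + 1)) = 1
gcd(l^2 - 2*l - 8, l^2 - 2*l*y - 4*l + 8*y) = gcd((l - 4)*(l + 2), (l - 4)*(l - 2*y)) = l - 4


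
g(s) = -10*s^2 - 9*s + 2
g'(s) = -20*s - 9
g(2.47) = -81.24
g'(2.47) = -58.40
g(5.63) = -365.64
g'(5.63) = -121.60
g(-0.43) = 4.02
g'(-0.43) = -0.40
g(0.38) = -2.86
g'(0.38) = -16.60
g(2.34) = -73.82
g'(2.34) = -55.80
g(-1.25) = -2.38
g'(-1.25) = 16.00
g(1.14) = -21.26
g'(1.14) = -31.80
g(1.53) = -35.18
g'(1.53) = -39.60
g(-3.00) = -61.00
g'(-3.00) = 51.00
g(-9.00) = -727.00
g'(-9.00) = 171.00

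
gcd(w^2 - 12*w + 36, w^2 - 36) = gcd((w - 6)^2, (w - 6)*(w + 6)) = w - 6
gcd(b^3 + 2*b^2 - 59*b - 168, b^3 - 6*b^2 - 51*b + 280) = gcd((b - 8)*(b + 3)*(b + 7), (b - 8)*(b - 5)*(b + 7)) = b^2 - b - 56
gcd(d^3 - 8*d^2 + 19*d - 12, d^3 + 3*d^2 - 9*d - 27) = d - 3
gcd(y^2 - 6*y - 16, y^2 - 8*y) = y - 8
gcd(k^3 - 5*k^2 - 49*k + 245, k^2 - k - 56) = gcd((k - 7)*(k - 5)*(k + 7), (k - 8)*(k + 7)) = k + 7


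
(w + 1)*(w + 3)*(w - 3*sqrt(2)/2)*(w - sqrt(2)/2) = w^4 - 2*sqrt(2)*w^3 + 4*w^3 - 8*sqrt(2)*w^2 + 9*w^2/2 - 6*sqrt(2)*w + 6*w + 9/2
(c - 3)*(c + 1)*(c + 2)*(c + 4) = c^4 + 4*c^3 - 7*c^2 - 34*c - 24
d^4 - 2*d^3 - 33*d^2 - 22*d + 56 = (d - 7)*(d - 1)*(d + 2)*(d + 4)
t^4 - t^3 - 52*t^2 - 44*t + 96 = (t - 8)*(t - 1)*(t + 2)*(t + 6)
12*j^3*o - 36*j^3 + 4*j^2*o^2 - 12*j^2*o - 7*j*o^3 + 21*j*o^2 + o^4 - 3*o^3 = (-6*j + o)*(-2*j + o)*(j + o)*(o - 3)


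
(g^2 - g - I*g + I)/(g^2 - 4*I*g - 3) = (g - 1)/(g - 3*I)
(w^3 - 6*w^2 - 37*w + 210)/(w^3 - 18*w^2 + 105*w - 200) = (w^2 - w - 42)/(w^2 - 13*w + 40)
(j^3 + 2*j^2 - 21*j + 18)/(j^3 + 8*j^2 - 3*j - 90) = (j - 1)/(j + 5)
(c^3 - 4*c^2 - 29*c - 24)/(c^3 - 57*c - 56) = (c + 3)/(c + 7)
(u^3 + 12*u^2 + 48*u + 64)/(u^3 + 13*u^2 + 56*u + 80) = (u + 4)/(u + 5)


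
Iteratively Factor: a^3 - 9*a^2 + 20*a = (a)*(a^2 - 9*a + 20) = a*(a - 5)*(a - 4)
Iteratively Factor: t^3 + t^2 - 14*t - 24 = (t + 3)*(t^2 - 2*t - 8) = (t + 2)*(t + 3)*(t - 4)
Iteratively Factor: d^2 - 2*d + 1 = (d - 1)*(d - 1)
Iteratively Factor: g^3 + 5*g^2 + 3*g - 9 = (g - 1)*(g^2 + 6*g + 9) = (g - 1)*(g + 3)*(g + 3)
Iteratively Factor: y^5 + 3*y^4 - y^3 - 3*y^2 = (y - 1)*(y^4 + 4*y^3 + 3*y^2) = (y - 1)*(y + 3)*(y^3 + y^2) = (y - 1)*(y + 1)*(y + 3)*(y^2) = y*(y - 1)*(y + 1)*(y + 3)*(y)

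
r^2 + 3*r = r*(r + 3)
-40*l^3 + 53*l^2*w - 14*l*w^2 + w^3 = (-8*l + w)*(-5*l + w)*(-l + w)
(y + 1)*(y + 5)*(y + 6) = y^3 + 12*y^2 + 41*y + 30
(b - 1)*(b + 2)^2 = b^3 + 3*b^2 - 4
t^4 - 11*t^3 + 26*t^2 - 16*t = t*(t - 8)*(t - 2)*(t - 1)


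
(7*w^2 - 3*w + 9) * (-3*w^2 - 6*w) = -21*w^4 - 33*w^3 - 9*w^2 - 54*w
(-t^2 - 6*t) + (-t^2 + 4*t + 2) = -2*t^2 - 2*t + 2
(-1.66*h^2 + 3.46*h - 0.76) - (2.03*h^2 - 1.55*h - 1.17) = -3.69*h^2 + 5.01*h + 0.41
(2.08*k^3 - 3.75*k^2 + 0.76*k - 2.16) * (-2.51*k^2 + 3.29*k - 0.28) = -5.2208*k^5 + 16.2557*k^4 - 14.8275*k^3 + 8.972*k^2 - 7.3192*k + 0.6048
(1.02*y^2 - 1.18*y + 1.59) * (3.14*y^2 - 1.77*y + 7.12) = 3.2028*y^4 - 5.5106*y^3 + 14.3436*y^2 - 11.2159*y + 11.3208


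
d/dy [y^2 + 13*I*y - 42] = 2*y + 13*I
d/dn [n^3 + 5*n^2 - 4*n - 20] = 3*n^2 + 10*n - 4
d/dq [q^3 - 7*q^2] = q*(3*q - 14)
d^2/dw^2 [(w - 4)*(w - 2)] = 2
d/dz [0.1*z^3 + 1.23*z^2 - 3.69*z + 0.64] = 0.3*z^2 + 2.46*z - 3.69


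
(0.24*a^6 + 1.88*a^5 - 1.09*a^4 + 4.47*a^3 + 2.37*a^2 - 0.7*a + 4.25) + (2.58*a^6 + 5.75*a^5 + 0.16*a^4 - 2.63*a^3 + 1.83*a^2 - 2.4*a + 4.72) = 2.82*a^6 + 7.63*a^5 - 0.93*a^4 + 1.84*a^3 + 4.2*a^2 - 3.1*a + 8.97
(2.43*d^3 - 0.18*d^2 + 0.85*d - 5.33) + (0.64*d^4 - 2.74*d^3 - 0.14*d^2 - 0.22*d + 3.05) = 0.64*d^4 - 0.31*d^3 - 0.32*d^2 + 0.63*d - 2.28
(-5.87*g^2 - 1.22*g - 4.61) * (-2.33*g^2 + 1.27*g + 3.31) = 13.6771*g^4 - 4.6123*g^3 - 10.2378*g^2 - 9.8929*g - 15.2591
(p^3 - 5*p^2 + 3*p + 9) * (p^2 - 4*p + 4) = p^5 - 9*p^4 + 27*p^3 - 23*p^2 - 24*p + 36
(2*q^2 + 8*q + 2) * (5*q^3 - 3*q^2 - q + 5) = 10*q^5 + 34*q^4 - 16*q^3 - 4*q^2 + 38*q + 10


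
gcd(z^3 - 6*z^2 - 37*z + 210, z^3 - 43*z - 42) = z^2 - z - 42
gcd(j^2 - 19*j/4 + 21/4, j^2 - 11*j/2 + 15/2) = j - 3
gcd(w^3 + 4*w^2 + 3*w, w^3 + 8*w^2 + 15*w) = w^2 + 3*w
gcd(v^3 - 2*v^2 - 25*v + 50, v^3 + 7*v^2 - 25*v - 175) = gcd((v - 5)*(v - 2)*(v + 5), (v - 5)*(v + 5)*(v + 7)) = v^2 - 25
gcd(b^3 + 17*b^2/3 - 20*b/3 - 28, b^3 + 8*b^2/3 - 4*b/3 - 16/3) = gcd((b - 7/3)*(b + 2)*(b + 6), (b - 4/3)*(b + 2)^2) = b + 2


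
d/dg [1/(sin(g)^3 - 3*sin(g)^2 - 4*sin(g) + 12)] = (-3*sin(g)^2 + 6*sin(g) + 4)*cos(g)/(sin(g)^3 - 3*sin(g)^2 - 4*sin(g) + 12)^2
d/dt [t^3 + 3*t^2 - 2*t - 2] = 3*t^2 + 6*t - 2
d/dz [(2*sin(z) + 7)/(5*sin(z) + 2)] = -31*cos(z)/(5*sin(z) + 2)^2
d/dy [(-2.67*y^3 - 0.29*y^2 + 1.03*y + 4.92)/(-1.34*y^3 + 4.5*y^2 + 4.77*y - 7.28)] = (-1.77635683940025e-15*y^5 - 12.4036*y^4 - 22.7114*y^3 + 72.0729*y^2 - 40.0576*y - 30.9668)/(1.7956*y^6 - 12.06*y^5 + 7.4664*y^4 + 62.4404*y^3 - 42.7671*y^2 - 69.4512*y + 52.9984)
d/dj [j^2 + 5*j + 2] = 2*j + 5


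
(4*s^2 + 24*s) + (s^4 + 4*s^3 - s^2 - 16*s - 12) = s^4 + 4*s^3 + 3*s^2 + 8*s - 12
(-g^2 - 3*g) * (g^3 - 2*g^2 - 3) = -g^5 - g^4 + 6*g^3 + 3*g^2 + 9*g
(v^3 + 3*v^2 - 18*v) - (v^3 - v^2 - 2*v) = 4*v^2 - 16*v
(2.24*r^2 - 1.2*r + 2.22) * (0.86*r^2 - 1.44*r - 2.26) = 1.9264*r^4 - 4.2576*r^3 - 1.4252*r^2 - 0.4848*r - 5.0172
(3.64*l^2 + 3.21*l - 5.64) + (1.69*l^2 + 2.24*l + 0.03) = 5.33*l^2 + 5.45*l - 5.61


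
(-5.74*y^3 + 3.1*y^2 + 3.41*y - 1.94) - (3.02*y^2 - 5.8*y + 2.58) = -5.74*y^3 + 0.0800000000000001*y^2 + 9.21*y - 4.52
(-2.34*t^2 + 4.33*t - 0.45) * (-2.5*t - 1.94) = 5.85*t^3 - 6.2854*t^2 - 7.2752*t + 0.873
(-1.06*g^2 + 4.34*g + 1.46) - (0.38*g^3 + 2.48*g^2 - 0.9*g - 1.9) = -0.38*g^3 - 3.54*g^2 + 5.24*g + 3.36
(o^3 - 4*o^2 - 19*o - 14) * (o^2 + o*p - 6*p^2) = o^5 + o^4*p - 4*o^4 - 6*o^3*p^2 - 4*o^3*p - 19*o^3 + 24*o^2*p^2 - 19*o^2*p - 14*o^2 + 114*o*p^2 - 14*o*p + 84*p^2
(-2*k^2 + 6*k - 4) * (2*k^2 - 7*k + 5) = -4*k^4 + 26*k^3 - 60*k^2 + 58*k - 20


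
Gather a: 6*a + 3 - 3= 6*a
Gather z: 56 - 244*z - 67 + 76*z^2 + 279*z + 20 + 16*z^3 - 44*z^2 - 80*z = 16*z^3 + 32*z^2 - 45*z + 9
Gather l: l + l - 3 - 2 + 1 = 2*l - 4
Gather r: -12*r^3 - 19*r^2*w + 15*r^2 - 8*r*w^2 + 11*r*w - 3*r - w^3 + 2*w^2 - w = -12*r^3 + r^2*(15 - 19*w) + r*(-8*w^2 + 11*w - 3) - w^3 + 2*w^2 - w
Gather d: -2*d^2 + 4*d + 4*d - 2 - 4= -2*d^2 + 8*d - 6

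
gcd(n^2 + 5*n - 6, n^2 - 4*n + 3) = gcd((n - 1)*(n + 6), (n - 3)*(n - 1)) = n - 1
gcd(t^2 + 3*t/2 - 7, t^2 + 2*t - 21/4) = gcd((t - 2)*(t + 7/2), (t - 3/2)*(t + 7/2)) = t + 7/2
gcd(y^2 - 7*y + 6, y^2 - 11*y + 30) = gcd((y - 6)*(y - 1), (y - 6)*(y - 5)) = y - 6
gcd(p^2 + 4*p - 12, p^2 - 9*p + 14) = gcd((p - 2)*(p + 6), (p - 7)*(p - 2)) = p - 2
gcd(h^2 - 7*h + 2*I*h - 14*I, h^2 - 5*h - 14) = h - 7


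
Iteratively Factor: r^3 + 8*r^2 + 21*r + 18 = (r + 3)*(r^2 + 5*r + 6) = (r + 3)^2*(r + 2)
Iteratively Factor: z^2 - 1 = (z + 1)*(z - 1)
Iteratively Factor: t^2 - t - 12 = (t + 3)*(t - 4)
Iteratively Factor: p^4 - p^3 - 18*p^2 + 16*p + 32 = (p + 4)*(p^3 - 5*p^2 + 2*p + 8) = (p - 2)*(p + 4)*(p^2 - 3*p - 4) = (p - 2)*(p + 1)*(p + 4)*(p - 4)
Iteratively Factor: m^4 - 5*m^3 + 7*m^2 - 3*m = (m)*(m^3 - 5*m^2 + 7*m - 3) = m*(m - 1)*(m^2 - 4*m + 3) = m*(m - 3)*(m - 1)*(m - 1)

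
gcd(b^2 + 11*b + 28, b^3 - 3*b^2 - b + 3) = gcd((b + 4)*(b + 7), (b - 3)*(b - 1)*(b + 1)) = 1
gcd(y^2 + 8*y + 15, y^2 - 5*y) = 1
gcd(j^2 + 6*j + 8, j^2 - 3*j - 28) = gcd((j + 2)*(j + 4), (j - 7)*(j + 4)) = j + 4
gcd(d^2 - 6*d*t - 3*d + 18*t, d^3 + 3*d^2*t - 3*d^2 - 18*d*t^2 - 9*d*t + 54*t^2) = d - 3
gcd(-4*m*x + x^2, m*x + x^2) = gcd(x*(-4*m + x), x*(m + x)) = x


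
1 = 1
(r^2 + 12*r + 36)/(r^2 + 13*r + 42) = (r + 6)/(r + 7)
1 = 1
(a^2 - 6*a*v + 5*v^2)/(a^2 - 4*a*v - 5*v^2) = (a - v)/(a + v)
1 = 1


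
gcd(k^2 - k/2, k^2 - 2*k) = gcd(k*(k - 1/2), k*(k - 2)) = k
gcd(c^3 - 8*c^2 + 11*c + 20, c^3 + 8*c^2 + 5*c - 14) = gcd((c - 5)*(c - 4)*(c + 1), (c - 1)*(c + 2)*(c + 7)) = 1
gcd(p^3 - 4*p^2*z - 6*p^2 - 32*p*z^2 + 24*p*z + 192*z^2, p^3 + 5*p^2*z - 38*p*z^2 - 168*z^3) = p + 4*z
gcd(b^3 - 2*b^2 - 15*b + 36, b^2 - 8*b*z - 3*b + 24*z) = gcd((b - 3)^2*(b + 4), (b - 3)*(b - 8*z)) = b - 3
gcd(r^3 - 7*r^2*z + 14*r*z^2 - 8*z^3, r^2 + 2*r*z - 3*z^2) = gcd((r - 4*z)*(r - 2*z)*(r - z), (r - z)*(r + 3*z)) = -r + z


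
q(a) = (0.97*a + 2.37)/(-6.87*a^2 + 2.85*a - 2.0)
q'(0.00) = -2.17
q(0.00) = -1.18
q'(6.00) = 0.01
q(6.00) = -0.04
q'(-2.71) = -0.01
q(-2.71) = 0.00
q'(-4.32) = -0.00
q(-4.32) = 0.01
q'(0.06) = -1.95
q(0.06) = -1.31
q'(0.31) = 0.65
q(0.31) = -1.50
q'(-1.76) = -0.06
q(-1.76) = -0.02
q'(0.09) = -1.76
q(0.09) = -1.37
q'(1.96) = 0.16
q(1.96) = -0.19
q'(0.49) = 1.75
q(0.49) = -1.26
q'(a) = (0.97*a + 2.37)*(13.74*a - 2.85)/(-6.87*a^2 + 2.85*a - 2.0)^2 + 0.97/(-6.87*a^2 + 2.85*a - 2.0)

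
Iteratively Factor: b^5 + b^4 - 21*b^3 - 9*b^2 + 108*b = (b)*(b^4 + b^3 - 21*b^2 - 9*b + 108) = b*(b - 3)*(b^3 + 4*b^2 - 9*b - 36) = b*(b - 3)*(b + 3)*(b^2 + b - 12) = b*(b - 3)*(b + 3)*(b + 4)*(b - 3)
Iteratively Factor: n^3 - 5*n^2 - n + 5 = (n - 1)*(n^2 - 4*n - 5) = (n - 5)*(n - 1)*(n + 1)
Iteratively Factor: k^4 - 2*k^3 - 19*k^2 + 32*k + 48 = (k - 4)*(k^3 + 2*k^2 - 11*k - 12) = (k - 4)*(k + 1)*(k^2 + k - 12) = (k - 4)*(k - 3)*(k + 1)*(k + 4)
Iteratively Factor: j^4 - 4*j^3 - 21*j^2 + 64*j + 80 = (j - 4)*(j^3 - 21*j - 20) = (j - 5)*(j - 4)*(j^2 + 5*j + 4) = (j - 5)*(j - 4)*(j + 1)*(j + 4)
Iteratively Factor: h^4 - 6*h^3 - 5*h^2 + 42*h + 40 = (h - 4)*(h^3 - 2*h^2 - 13*h - 10) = (h - 4)*(h + 2)*(h^2 - 4*h - 5) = (h - 4)*(h + 1)*(h + 2)*(h - 5)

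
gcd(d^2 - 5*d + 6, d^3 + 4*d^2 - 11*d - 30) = d - 3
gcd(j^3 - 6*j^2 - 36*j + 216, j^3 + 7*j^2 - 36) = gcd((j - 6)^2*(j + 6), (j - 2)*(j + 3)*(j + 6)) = j + 6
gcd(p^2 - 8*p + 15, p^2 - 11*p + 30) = p - 5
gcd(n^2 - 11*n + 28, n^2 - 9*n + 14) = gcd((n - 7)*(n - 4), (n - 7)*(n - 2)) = n - 7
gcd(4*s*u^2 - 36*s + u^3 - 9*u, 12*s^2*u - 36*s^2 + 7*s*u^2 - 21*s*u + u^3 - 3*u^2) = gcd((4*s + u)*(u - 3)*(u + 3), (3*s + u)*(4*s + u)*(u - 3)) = 4*s*u - 12*s + u^2 - 3*u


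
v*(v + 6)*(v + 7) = v^3 + 13*v^2 + 42*v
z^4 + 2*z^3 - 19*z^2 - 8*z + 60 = (z - 3)*(z - 2)*(z + 2)*(z + 5)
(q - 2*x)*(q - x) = q^2 - 3*q*x + 2*x^2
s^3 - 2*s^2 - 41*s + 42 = (s - 7)*(s - 1)*(s + 6)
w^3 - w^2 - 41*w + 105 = (w - 5)*(w - 3)*(w + 7)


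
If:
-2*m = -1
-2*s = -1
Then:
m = 1/2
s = 1/2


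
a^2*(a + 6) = a^3 + 6*a^2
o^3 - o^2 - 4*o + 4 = (o - 2)*(o - 1)*(o + 2)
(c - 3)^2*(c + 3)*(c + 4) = c^4 + c^3 - 21*c^2 - 9*c + 108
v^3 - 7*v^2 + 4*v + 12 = (v - 6)*(v - 2)*(v + 1)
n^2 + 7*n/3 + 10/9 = (n + 2/3)*(n + 5/3)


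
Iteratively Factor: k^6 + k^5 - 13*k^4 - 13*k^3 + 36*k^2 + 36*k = (k - 2)*(k^5 + 3*k^4 - 7*k^3 - 27*k^2 - 18*k) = (k - 3)*(k - 2)*(k^4 + 6*k^3 + 11*k^2 + 6*k) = (k - 3)*(k - 2)*(k + 2)*(k^3 + 4*k^2 + 3*k) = (k - 3)*(k - 2)*(k + 1)*(k + 2)*(k^2 + 3*k) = (k - 3)*(k - 2)*(k + 1)*(k + 2)*(k + 3)*(k)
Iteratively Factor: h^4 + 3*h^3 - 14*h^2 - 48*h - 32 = (h - 4)*(h^3 + 7*h^2 + 14*h + 8) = (h - 4)*(h + 1)*(h^2 + 6*h + 8) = (h - 4)*(h + 1)*(h + 4)*(h + 2)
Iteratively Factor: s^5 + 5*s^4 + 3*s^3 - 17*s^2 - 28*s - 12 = (s + 3)*(s^4 + 2*s^3 - 3*s^2 - 8*s - 4) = (s + 1)*(s + 3)*(s^3 + s^2 - 4*s - 4) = (s - 2)*(s + 1)*(s + 3)*(s^2 + 3*s + 2) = (s - 2)*(s + 1)*(s + 2)*(s + 3)*(s + 1)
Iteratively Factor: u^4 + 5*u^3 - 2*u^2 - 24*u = (u - 2)*(u^3 + 7*u^2 + 12*u) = u*(u - 2)*(u^2 + 7*u + 12) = u*(u - 2)*(u + 4)*(u + 3)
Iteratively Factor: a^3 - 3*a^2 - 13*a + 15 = (a - 5)*(a^2 + 2*a - 3) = (a - 5)*(a - 1)*(a + 3)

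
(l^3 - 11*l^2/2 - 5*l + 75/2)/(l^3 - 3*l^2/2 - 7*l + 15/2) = (l - 5)/(l - 1)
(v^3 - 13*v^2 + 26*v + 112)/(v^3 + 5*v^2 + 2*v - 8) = (v^2 - 15*v + 56)/(v^2 + 3*v - 4)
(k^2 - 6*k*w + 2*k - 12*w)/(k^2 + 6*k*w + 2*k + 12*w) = (k - 6*w)/(k + 6*w)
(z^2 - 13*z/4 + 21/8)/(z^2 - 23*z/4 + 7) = (z - 3/2)/(z - 4)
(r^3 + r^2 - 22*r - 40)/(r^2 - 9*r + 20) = (r^2 + 6*r + 8)/(r - 4)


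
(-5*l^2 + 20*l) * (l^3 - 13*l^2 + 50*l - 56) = -5*l^5 + 85*l^4 - 510*l^3 + 1280*l^2 - 1120*l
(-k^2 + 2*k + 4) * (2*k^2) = -2*k^4 + 4*k^3 + 8*k^2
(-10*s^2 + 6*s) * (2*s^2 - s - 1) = -20*s^4 + 22*s^3 + 4*s^2 - 6*s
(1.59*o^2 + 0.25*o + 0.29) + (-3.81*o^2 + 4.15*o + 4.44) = -2.22*o^2 + 4.4*o + 4.73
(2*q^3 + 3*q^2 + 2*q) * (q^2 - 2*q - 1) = 2*q^5 - q^4 - 6*q^3 - 7*q^2 - 2*q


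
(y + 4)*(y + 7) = y^2 + 11*y + 28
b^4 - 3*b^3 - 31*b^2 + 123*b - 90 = (b - 5)*(b - 3)*(b - 1)*(b + 6)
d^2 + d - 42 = (d - 6)*(d + 7)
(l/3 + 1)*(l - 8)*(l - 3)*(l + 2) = l^4/3 - 2*l^3 - 25*l^2/3 + 18*l + 48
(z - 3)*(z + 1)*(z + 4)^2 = z^4 + 6*z^3 - 3*z^2 - 56*z - 48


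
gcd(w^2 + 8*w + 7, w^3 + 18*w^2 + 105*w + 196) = w + 7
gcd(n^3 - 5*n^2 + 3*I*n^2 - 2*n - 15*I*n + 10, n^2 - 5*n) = n - 5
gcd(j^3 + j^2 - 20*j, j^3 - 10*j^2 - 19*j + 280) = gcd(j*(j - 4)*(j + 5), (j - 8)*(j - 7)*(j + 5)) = j + 5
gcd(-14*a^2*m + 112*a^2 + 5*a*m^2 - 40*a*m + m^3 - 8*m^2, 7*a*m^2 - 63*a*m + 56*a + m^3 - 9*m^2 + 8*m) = 7*a*m - 56*a + m^2 - 8*m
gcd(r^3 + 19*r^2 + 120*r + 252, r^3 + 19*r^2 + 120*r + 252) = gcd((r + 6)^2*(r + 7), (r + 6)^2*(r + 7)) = r^3 + 19*r^2 + 120*r + 252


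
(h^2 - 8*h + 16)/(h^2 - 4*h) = (h - 4)/h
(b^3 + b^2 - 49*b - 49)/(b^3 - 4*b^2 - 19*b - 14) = (b + 7)/(b + 2)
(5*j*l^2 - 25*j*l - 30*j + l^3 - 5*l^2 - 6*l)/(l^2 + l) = 5*j - 30*j/l + l - 6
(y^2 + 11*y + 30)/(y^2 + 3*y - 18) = (y + 5)/(y - 3)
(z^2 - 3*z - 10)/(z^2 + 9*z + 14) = (z - 5)/(z + 7)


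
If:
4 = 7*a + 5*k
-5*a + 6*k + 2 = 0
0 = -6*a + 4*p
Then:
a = 34/67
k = 6/67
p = 51/67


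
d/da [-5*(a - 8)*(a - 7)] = 75 - 10*a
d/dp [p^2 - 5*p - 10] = 2*p - 5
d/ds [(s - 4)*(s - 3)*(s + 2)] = 3*s^2 - 10*s - 2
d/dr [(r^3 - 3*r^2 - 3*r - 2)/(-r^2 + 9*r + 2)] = (-r^4 + 18*r^3 - 24*r^2 - 16*r + 12)/(r^4 - 18*r^3 + 77*r^2 + 36*r + 4)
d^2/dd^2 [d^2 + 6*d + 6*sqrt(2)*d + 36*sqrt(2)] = 2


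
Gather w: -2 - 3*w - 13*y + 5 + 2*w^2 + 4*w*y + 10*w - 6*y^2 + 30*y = 2*w^2 + w*(4*y + 7) - 6*y^2 + 17*y + 3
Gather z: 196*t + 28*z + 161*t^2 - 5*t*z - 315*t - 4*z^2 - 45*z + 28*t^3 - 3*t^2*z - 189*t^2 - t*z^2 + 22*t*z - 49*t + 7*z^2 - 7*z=28*t^3 - 28*t^2 - 168*t + z^2*(3 - t) + z*(-3*t^2 + 17*t - 24)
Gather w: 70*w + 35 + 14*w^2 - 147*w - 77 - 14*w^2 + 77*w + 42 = 0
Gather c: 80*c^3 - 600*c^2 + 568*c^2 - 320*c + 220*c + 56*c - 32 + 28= 80*c^3 - 32*c^2 - 44*c - 4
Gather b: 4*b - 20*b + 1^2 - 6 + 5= -16*b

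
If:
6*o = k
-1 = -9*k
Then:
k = 1/9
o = 1/54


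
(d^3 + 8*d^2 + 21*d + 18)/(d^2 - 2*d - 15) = (d^2 + 5*d + 6)/(d - 5)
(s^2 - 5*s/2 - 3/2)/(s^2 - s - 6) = (s + 1/2)/(s + 2)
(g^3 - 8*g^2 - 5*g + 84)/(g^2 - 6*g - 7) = (g^2 - g - 12)/(g + 1)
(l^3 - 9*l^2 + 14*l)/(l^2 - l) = (l^2 - 9*l + 14)/(l - 1)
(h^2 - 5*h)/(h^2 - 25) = h/(h + 5)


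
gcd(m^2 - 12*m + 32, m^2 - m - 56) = m - 8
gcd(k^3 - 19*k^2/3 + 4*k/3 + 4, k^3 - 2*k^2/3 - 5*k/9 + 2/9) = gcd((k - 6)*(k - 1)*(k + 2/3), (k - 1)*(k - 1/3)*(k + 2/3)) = k^2 - k/3 - 2/3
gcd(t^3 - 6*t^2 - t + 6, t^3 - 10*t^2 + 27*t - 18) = t^2 - 7*t + 6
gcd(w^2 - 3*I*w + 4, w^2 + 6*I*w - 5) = w + I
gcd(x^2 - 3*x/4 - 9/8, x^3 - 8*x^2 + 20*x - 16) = 1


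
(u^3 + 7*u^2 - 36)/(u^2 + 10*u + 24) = (u^2 + u - 6)/(u + 4)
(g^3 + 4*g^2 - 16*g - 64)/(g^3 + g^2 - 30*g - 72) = (g^2 - 16)/(g^2 - 3*g - 18)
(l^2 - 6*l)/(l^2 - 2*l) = (l - 6)/(l - 2)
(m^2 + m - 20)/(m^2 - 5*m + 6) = (m^2 + m - 20)/(m^2 - 5*m + 6)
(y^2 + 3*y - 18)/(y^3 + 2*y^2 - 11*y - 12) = (y + 6)/(y^2 + 5*y + 4)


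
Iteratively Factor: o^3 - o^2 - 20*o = (o - 5)*(o^2 + 4*o) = o*(o - 5)*(o + 4)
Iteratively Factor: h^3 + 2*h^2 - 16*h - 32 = (h + 4)*(h^2 - 2*h - 8) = (h + 2)*(h + 4)*(h - 4)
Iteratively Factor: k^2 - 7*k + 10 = (k - 2)*(k - 5)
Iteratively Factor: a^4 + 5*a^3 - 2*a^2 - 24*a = (a + 4)*(a^3 + a^2 - 6*a) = (a - 2)*(a + 4)*(a^2 + 3*a) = (a - 2)*(a + 3)*(a + 4)*(a)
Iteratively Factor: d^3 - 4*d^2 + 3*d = (d)*(d^2 - 4*d + 3) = d*(d - 1)*(d - 3)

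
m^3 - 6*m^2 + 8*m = m*(m - 4)*(m - 2)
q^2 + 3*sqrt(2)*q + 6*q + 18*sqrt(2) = (q + 6)*(q + 3*sqrt(2))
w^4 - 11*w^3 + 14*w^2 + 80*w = w*(w - 8)*(w - 5)*(w + 2)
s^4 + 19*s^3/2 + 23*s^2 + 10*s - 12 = (s - 1/2)*(s + 2)^2*(s + 6)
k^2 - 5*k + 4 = (k - 4)*(k - 1)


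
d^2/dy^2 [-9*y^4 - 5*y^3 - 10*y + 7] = 6*y*(-18*y - 5)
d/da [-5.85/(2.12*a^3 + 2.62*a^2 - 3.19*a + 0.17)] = (37.206*a^2 + 30.654*a - 18.6615)/(2.12*a^3 + 2.62*a^2 - 3.19*a + 0.17)^2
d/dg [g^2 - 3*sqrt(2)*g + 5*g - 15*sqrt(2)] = 2*g - 3*sqrt(2) + 5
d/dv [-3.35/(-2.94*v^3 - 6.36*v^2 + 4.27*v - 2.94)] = (-29.547*v^2 - 42.612*v + 14.3045)/(2.94*v^3 + 6.36*v^2 - 4.27*v + 2.94)^2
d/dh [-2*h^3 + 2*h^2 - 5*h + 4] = -6*h^2 + 4*h - 5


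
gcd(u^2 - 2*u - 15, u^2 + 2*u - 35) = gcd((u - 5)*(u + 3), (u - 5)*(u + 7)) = u - 5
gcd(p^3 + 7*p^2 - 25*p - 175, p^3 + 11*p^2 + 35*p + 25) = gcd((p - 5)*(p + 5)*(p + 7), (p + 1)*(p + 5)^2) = p + 5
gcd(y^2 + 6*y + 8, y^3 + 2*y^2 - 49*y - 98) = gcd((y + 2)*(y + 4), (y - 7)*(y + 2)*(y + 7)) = y + 2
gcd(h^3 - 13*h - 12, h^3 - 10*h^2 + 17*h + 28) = h^2 - 3*h - 4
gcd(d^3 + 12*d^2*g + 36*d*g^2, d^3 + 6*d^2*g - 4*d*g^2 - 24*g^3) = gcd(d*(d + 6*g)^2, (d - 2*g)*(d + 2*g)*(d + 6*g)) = d + 6*g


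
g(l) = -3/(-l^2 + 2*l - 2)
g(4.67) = 0.21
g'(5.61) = -0.06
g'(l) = -3*(2*l - 2)/(-l^2 + 2*l - 2)^2 = 6*(1 - l)/(l^2 - 2*l + 2)^2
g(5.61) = 0.13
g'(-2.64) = 0.11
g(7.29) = 0.07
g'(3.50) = -0.29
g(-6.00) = 0.06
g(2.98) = 0.61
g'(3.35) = -0.33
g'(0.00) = 1.50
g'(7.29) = -0.02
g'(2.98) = -0.49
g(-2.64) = 0.21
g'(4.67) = -0.11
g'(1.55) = -1.95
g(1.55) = 2.30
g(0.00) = 1.50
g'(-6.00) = 0.02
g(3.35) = 0.46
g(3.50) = 0.41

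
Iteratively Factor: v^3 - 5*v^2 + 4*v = (v - 4)*(v^2 - v) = v*(v - 4)*(v - 1)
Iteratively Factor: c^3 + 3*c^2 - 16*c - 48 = (c - 4)*(c^2 + 7*c + 12) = (c - 4)*(c + 3)*(c + 4)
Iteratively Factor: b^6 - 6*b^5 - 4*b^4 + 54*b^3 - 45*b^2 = (b)*(b^5 - 6*b^4 - 4*b^3 + 54*b^2 - 45*b) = b*(b - 1)*(b^4 - 5*b^3 - 9*b^2 + 45*b) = b*(b - 5)*(b - 1)*(b^3 - 9*b) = b*(b - 5)*(b - 1)*(b + 3)*(b^2 - 3*b) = b^2*(b - 5)*(b - 1)*(b + 3)*(b - 3)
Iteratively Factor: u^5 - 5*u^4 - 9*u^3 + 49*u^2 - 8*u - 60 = (u + 3)*(u^4 - 8*u^3 + 15*u^2 + 4*u - 20) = (u - 2)*(u + 3)*(u^3 - 6*u^2 + 3*u + 10) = (u - 2)*(u + 1)*(u + 3)*(u^2 - 7*u + 10) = (u - 2)^2*(u + 1)*(u + 3)*(u - 5)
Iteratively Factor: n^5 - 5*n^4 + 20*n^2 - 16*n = (n - 4)*(n^4 - n^3 - 4*n^2 + 4*n) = (n - 4)*(n + 2)*(n^3 - 3*n^2 + 2*n) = (n - 4)*(n - 1)*(n + 2)*(n^2 - 2*n) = n*(n - 4)*(n - 1)*(n + 2)*(n - 2)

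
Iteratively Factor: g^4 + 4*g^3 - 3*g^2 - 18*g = (g + 3)*(g^3 + g^2 - 6*g) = g*(g + 3)*(g^2 + g - 6) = g*(g - 2)*(g + 3)*(g + 3)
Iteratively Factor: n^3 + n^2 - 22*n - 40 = (n - 5)*(n^2 + 6*n + 8) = (n - 5)*(n + 4)*(n + 2)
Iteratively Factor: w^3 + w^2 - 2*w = (w - 1)*(w^2 + 2*w) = (w - 1)*(w + 2)*(w)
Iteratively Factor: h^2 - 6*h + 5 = (h - 1)*(h - 5)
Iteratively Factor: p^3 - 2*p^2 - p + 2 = (p - 1)*(p^2 - p - 2) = (p - 1)*(p + 1)*(p - 2)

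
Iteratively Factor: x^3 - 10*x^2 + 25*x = (x)*(x^2 - 10*x + 25) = x*(x - 5)*(x - 5)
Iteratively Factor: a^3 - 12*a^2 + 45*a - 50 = (a - 2)*(a^2 - 10*a + 25) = (a - 5)*(a - 2)*(a - 5)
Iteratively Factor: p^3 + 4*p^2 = (p)*(p^2 + 4*p) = p^2*(p + 4)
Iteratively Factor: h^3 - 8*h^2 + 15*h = (h - 3)*(h^2 - 5*h) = (h - 5)*(h - 3)*(h)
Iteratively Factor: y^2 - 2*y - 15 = (y + 3)*(y - 5)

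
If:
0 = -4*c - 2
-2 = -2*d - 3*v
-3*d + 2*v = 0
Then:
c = -1/2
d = 4/13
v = 6/13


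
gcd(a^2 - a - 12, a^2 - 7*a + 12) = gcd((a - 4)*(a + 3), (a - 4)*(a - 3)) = a - 4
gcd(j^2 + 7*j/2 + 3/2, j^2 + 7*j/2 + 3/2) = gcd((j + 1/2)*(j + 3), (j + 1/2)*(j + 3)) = j^2 + 7*j/2 + 3/2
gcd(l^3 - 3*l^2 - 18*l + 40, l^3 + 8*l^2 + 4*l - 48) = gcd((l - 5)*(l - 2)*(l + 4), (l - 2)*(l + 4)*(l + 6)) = l^2 + 2*l - 8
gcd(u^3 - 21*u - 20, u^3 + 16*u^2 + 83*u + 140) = u + 4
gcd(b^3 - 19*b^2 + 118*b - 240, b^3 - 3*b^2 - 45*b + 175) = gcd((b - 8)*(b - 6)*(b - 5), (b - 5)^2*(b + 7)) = b - 5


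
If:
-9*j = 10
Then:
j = -10/9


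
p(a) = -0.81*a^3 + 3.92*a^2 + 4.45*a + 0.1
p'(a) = -2.43*a^2 + 7.84*a + 4.45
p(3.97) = 28.87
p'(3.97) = -2.72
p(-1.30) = 2.72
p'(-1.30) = -9.85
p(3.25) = 28.16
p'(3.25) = 4.26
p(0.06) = 0.38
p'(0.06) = 4.91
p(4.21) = 27.87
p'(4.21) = -5.61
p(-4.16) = 107.74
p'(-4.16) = -70.22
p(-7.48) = 525.13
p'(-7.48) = -190.15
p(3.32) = 28.44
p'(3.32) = 3.69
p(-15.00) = 3549.10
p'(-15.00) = -659.90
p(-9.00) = 868.06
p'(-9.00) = -262.94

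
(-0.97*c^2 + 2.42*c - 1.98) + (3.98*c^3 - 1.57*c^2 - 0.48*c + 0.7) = 3.98*c^3 - 2.54*c^2 + 1.94*c - 1.28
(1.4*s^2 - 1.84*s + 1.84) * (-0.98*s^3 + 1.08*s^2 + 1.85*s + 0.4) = -1.372*s^5 + 3.3152*s^4 - 1.2004*s^3 - 0.8568*s^2 + 2.668*s + 0.736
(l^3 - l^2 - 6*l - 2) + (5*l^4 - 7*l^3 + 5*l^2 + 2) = 5*l^4 - 6*l^3 + 4*l^2 - 6*l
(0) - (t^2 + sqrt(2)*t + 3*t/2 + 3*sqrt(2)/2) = -t^2 - 3*t/2 - sqrt(2)*t - 3*sqrt(2)/2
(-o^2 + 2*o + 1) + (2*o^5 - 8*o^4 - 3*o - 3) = 2*o^5 - 8*o^4 - o^2 - o - 2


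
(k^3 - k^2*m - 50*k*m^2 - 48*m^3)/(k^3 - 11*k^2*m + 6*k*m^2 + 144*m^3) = (k^2 + 7*k*m + 6*m^2)/(k^2 - 3*k*m - 18*m^2)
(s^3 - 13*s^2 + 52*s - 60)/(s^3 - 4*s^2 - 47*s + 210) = (s - 2)/(s + 7)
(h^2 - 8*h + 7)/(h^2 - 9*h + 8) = (h - 7)/(h - 8)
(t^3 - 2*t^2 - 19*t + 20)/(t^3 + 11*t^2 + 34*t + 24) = (t^2 - 6*t + 5)/(t^2 + 7*t + 6)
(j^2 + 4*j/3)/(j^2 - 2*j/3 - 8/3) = j/(j - 2)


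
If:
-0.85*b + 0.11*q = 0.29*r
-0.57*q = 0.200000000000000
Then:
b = -0.341176470588235*r - 0.0454076367389061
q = -0.35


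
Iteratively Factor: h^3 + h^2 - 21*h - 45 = (h + 3)*(h^2 - 2*h - 15) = (h + 3)^2*(h - 5)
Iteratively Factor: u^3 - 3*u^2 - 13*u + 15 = (u - 1)*(u^2 - 2*u - 15) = (u - 1)*(u + 3)*(u - 5)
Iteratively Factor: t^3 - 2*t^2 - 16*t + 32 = (t - 4)*(t^2 + 2*t - 8) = (t - 4)*(t + 4)*(t - 2)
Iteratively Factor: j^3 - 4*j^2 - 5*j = (j + 1)*(j^2 - 5*j) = j*(j + 1)*(j - 5)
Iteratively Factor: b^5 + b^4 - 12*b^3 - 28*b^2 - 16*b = (b + 2)*(b^4 - b^3 - 10*b^2 - 8*b) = (b + 1)*(b + 2)*(b^3 - 2*b^2 - 8*b) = (b - 4)*(b + 1)*(b + 2)*(b^2 + 2*b) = (b - 4)*(b + 1)*(b + 2)^2*(b)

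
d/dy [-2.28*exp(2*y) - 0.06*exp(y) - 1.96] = (-4.56*exp(y) - 0.06)*exp(y)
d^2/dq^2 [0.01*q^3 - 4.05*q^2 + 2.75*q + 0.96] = 0.06*q - 8.1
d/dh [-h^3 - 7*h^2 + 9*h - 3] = -3*h^2 - 14*h + 9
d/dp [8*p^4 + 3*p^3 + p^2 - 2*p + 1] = 32*p^3 + 9*p^2 + 2*p - 2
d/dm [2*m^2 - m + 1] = 4*m - 1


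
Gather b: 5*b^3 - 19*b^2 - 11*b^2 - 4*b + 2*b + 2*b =5*b^3 - 30*b^2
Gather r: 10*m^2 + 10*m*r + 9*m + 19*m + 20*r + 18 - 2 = 10*m^2 + 28*m + r*(10*m + 20) + 16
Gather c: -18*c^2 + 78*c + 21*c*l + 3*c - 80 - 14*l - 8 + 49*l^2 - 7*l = -18*c^2 + c*(21*l + 81) + 49*l^2 - 21*l - 88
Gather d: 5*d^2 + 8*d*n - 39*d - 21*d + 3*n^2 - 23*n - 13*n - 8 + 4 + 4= 5*d^2 + d*(8*n - 60) + 3*n^2 - 36*n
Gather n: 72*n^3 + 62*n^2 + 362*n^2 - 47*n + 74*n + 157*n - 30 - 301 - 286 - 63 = 72*n^3 + 424*n^2 + 184*n - 680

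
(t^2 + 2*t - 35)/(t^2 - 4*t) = (t^2 + 2*t - 35)/(t*(t - 4))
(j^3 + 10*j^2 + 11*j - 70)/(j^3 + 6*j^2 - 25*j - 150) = (j^2 + 5*j - 14)/(j^2 + j - 30)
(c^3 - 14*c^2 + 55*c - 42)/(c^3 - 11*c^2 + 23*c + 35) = (c^2 - 7*c + 6)/(c^2 - 4*c - 5)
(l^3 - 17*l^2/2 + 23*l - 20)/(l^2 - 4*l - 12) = (-l^3 + 17*l^2/2 - 23*l + 20)/(-l^2 + 4*l + 12)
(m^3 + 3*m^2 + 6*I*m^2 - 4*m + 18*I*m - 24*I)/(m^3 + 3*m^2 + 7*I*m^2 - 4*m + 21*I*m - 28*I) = (m + 6*I)/(m + 7*I)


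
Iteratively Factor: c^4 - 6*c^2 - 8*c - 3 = (c + 1)*(c^3 - c^2 - 5*c - 3) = (c + 1)^2*(c^2 - 2*c - 3) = (c + 1)^3*(c - 3)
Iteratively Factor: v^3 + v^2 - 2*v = (v)*(v^2 + v - 2) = v*(v - 1)*(v + 2)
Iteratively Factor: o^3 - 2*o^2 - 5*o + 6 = (o - 3)*(o^2 + o - 2) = (o - 3)*(o + 2)*(o - 1)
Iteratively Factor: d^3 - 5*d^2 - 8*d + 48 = (d - 4)*(d^2 - d - 12) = (d - 4)*(d + 3)*(d - 4)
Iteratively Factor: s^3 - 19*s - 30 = (s + 3)*(s^2 - 3*s - 10) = (s + 2)*(s + 3)*(s - 5)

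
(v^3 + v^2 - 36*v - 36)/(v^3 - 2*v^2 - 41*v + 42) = (v^2 - 5*v - 6)/(v^2 - 8*v + 7)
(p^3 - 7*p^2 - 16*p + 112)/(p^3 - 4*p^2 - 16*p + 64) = (p - 7)/(p - 4)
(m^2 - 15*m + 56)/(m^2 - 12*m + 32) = (m - 7)/(m - 4)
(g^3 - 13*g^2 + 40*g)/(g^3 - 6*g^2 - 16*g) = (g - 5)/(g + 2)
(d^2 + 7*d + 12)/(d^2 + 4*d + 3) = (d + 4)/(d + 1)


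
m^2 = m^2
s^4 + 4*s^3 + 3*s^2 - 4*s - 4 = (s - 1)*(s + 1)*(s + 2)^2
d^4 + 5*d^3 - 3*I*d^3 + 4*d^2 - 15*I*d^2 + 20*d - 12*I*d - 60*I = (d + 5)*(d - 3*I)*(d - 2*I)*(d + 2*I)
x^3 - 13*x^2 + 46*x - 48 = (x - 8)*(x - 3)*(x - 2)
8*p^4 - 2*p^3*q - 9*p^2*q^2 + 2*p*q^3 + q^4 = (-2*p + q)*(-p + q)*(p + q)*(4*p + q)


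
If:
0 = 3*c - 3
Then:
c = 1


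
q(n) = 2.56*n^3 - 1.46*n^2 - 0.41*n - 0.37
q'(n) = 7.68*n^2 - 2.92*n - 0.41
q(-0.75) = -1.96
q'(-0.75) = 6.10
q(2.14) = 17.16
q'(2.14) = 28.51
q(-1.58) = -13.46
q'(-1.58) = 23.38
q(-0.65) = -1.42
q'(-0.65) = 4.73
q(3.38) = 80.42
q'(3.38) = 77.46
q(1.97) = 12.73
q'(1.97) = 23.64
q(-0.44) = -0.69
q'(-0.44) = 2.36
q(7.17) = 865.25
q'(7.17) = 373.47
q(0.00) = -0.37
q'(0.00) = -0.41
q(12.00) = 4208.15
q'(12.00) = 1070.47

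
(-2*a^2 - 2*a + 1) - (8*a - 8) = -2*a^2 - 10*a + 9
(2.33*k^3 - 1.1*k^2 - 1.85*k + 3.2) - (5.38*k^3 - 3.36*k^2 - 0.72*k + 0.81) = -3.05*k^3 + 2.26*k^2 - 1.13*k + 2.39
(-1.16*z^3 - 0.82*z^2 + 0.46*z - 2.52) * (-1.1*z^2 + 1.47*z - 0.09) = 1.276*z^5 - 0.8032*z^4 - 1.607*z^3 + 3.522*z^2 - 3.7458*z + 0.2268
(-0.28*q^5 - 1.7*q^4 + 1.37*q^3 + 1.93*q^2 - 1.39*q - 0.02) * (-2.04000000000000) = 0.5712*q^5 + 3.468*q^4 - 2.7948*q^3 - 3.9372*q^2 + 2.8356*q + 0.0408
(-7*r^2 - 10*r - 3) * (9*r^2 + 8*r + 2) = -63*r^4 - 146*r^3 - 121*r^2 - 44*r - 6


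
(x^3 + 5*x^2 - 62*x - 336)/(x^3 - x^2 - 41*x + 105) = (x^2 - 2*x - 48)/(x^2 - 8*x + 15)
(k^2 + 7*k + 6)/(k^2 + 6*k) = (k + 1)/k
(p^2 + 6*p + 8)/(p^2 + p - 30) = (p^2 + 6*p + 8)/(p^2 + p - 30)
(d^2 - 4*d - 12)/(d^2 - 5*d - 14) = (d - 6)/(d - 7)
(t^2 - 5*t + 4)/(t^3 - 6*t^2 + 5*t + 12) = (t - 1)/(t^2 - 2*t - 3)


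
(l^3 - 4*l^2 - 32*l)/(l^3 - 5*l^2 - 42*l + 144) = l*(l + 4)/(l^2 + 3*l - 18)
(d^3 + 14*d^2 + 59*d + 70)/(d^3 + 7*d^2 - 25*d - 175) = (d + 2)/(d - 5)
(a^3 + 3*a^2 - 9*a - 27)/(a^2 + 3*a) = a - 9/a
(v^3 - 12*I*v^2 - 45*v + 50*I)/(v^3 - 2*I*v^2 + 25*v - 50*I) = (v - 5*I)/(v + 5*I)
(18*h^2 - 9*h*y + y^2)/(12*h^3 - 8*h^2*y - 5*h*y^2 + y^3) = (-3*h + y)/(-2*h^2 + h*y + y^2)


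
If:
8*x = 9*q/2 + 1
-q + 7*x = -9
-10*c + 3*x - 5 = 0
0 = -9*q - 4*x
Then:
No Solution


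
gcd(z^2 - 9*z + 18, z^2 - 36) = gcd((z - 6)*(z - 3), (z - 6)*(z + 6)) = z - 6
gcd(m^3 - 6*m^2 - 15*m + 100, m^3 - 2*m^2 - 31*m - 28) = m + 4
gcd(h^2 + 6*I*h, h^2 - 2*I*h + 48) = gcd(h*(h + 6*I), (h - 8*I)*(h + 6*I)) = h + 6*I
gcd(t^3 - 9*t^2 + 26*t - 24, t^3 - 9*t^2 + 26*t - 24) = t^3 - 9*t^2 + 26*t - 24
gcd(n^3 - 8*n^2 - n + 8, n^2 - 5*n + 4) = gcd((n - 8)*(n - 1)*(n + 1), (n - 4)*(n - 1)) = n - 1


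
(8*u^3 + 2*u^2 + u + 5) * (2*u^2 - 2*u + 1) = 16*u^5 - 12*u^4 + 6*u^3 + 10*u^2 - 9*u + 5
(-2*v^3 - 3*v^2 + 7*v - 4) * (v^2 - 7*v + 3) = -2*v^5 + 11*v^4 + 22*v^3 - 62*v^2 + 49*v - 12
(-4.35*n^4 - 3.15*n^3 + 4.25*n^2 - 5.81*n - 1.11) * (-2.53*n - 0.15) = 11.0055*n^5 + 8.622*n^4 - 10.28*n^3 + 14.0618*n^2 + 3.6798*n + 0.1665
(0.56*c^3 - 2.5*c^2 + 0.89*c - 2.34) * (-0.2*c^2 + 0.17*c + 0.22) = -0.112*c^5 + 0.5952*c^4 - 0.4798*c^3 + 0.0692999999999999*c^2 - 0.202*c - 0.5148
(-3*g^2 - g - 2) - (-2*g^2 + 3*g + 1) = -g^2 - 4*g - 3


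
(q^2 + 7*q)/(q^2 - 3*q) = (q + 7)/(q - 3)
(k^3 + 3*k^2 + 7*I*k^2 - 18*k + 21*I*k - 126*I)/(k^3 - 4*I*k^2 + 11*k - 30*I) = (k^3 + k^2*(3 + 7*I) + k*(-18 + 21*I) - 126*I)/(k^3 - 4*I*k^2 + 11*k - 30*I)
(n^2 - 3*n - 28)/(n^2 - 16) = (n - 7)/(n - 4)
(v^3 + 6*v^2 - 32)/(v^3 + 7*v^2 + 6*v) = (v^3 + 6*v^2 - 32)/(v*(v^2 + 7*v + 6))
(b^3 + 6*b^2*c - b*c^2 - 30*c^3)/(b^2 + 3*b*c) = b + 3*c - 10*c^2/b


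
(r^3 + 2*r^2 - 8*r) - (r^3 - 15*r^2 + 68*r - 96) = 17*r^2 - 76*r + 96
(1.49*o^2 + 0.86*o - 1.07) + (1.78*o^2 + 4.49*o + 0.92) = 3.27*o^2 + 5.35*o - 0.15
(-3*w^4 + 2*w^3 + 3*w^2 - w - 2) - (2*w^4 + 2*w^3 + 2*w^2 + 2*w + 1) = -5*w^4 + w^2 - 3*w - 3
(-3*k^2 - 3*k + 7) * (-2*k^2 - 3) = 6*k^4 + 6*k^3 - 5*k^2 + 9*k - 21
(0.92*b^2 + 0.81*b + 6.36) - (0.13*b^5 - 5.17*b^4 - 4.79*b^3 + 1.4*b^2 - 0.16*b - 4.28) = -0.13*b^5 + 5.17*b^4 + 4.79*b^3 - 0.48*b^2 + 0.97*b + 10.64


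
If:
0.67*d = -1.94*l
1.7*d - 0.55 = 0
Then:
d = 0.32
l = -0.11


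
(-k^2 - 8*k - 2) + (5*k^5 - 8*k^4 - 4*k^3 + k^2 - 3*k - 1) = 5*k^5 - 8*k^4 - 4*k^3 - 11*k - 3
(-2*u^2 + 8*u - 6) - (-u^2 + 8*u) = -u^2 - 6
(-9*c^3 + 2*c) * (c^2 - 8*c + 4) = -9*c^5 + 72*c^4 - 34*c^3 - 16*c^2 + 8*c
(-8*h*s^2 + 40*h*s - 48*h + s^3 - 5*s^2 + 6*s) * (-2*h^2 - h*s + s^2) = 16*h^3*s^2 - 80*h^3*s + 96*h^3 + 6*h^2*s^3 - 30*h^2*s^2 + 36*h^2*s - 9*h*s^4 + 45*h*s^3 - 54*h*s^2 + s^5 - 5*s^4 + 6*s^3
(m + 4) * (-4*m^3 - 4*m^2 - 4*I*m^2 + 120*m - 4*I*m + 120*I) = -4*m^4 - 20*m^3 - 4*I*m^3 + 104*m^2 - 20*I*m^2 + 480*m + 104*I*m + 480*I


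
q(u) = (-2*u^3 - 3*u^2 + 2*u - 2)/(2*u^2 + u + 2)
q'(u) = (-4*u - 1)*(-2*u^3 - 3*u^2 + 2*u - 2)/(2*u^2 + u + 2)^2 + (-6*u^2 - 6*u + 2)/(2*u^2 + u + 2)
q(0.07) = -0.90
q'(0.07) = 1.30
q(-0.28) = -1.47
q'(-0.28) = 1.62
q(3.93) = -4.40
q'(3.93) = -1.11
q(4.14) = -4.63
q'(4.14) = -1.10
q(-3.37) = 1.58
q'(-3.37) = -1.23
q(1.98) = -2.14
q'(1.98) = -1.21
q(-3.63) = 1.90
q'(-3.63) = -1.20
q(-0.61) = -1.82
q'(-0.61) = 0.38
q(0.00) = -1.00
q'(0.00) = 1.50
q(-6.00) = 4.56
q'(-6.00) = -1.08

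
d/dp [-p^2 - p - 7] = -2*p - 1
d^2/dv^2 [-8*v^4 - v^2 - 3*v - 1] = -96*v^2 - 2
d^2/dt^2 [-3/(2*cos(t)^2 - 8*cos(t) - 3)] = 12*(-4*sin(t)^4 + 24*sin(t)^2 - 9*cos(t) + 3*cos(3*t) + 15)/(2*sin(t)^2 + 8*cos(t) + 1)^3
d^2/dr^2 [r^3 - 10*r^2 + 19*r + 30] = 6*r - 20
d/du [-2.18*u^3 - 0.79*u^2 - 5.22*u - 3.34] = -6.54*u^2 - 1.58*u - 5.22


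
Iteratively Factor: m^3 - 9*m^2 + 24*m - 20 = (m - 2)*(m^2 - 7*m + 10) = (m - 5)*(m - 2)*(m - 2)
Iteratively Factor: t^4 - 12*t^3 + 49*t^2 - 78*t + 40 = (t - 4)*(t^3 - 8*t^2 + 17*t - 10) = (t - 4)*(t - 1)*(t^2 - 7*t + 10) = (t - 5)*(t - 4)*(t - 1)*(t - 2)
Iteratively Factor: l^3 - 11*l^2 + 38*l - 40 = (l - 2)*(l^2 - 9*l + 20) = (l - 4)*(l - 2)*(l - 5)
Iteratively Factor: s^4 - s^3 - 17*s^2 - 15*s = (s + 3)*(s^3 - 4*s^2 - 5*s) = s*(s + 3)*(s^2 - 4*s - 5) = s*(s + 1)*(s + 3)*(s - 5)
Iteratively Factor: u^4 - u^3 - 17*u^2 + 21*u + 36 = (u - 3)*(u^3 + 2*u^2 - 11*u - 12) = (u - 3)^2*(u^2 + 5*u + 4) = (u - 3)^2*(u + 4)*(u + 1)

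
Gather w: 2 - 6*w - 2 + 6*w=0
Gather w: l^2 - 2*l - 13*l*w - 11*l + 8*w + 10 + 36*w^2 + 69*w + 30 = l^2 - 13*l + 36*w^2 + w*(77 - 13*l) + 40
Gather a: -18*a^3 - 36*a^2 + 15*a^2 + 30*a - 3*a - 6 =-18*a^3 - 21*a^2 + 27*a - 6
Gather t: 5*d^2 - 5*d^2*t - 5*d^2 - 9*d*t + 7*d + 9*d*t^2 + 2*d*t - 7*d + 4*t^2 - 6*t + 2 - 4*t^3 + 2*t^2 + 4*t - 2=-4*t^3 + t^2*(9*d + 6) + t*(-5*d^2 - 7*d - 2)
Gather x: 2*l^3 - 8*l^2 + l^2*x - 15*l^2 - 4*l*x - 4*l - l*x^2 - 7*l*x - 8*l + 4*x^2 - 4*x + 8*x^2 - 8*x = 2*l^3 - 23*l^2 - 12*l + x^2*(12 - l) + x*(l^2 - 11*l - 12)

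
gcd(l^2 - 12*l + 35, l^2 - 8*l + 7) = l - 7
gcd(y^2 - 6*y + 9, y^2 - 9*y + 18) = y - 3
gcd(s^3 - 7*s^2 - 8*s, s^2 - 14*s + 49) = 1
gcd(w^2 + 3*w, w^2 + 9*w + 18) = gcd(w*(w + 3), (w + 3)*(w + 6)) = w + 3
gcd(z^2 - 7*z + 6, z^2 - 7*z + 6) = z^2 - 7*z + 6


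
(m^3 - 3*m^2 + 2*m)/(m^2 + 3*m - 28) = m*(m^2 - 3*m + 2)/(m^2 + 3*m - 28)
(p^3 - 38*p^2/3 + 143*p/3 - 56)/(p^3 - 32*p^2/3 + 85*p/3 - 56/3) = (p - 3)/(p - 1)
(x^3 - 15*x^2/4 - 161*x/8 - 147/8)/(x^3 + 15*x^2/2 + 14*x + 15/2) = (4*x^2 - 21*x - 49)/(4*(x^2 + 6*x + 5))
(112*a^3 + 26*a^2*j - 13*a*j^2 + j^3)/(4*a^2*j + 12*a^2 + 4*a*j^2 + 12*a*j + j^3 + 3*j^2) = (56*a^2 - 15*a*j + j^2)/(2*a*j + 6*a + j^2 + 3*j)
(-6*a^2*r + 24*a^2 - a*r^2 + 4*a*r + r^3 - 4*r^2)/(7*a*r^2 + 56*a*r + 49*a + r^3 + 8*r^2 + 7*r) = (-6*a^2*r + 24*a^2 - a*r^2 + 4*a*r + r^3 - 4*r^2)/(7*a*r^2 + 56*a*r + 49*a + r^3 + 8*r^2 + 7*r)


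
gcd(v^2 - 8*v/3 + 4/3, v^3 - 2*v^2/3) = v - 2/3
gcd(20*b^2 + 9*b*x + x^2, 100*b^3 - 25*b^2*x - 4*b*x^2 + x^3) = 5*b + x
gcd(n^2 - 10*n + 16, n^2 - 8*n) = n - 8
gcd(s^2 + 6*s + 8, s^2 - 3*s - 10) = s + 2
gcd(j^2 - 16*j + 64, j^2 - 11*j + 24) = j - 8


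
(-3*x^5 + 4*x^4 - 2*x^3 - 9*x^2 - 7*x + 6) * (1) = -3*x^5 + 4*x^4 - 2*x^3 - 9*x^2 - 7*x + 6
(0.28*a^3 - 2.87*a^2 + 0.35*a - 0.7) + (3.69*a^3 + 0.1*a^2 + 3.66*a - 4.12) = 3.97*a^3 - 2.77*a^2 + 4.01*a - 4.82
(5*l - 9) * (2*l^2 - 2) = 10*l^3 - 18*l^2 - 10*l + 18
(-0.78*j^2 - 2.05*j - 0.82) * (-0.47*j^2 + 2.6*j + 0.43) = 0.3666*j^4 - 1.0645*j^3 - 5.28*j^2 - 3.0135*j - 0.3526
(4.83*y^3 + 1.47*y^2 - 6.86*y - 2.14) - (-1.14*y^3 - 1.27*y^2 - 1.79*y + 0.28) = 5.97*y^3 + 2.74*y^2 - 5.07*y - 2.42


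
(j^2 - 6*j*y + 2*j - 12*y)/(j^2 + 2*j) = (j - 6*y)/j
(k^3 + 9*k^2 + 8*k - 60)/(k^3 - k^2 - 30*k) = (k^2 + 4*k - 12)/(k*(k - 6))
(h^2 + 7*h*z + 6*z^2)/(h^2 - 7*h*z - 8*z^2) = (-h - 6*z)/(-h + 8*z)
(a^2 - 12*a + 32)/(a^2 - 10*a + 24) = (a - 8)/(a - 6)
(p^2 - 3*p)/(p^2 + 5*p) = (p - 3)/(p + 5)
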